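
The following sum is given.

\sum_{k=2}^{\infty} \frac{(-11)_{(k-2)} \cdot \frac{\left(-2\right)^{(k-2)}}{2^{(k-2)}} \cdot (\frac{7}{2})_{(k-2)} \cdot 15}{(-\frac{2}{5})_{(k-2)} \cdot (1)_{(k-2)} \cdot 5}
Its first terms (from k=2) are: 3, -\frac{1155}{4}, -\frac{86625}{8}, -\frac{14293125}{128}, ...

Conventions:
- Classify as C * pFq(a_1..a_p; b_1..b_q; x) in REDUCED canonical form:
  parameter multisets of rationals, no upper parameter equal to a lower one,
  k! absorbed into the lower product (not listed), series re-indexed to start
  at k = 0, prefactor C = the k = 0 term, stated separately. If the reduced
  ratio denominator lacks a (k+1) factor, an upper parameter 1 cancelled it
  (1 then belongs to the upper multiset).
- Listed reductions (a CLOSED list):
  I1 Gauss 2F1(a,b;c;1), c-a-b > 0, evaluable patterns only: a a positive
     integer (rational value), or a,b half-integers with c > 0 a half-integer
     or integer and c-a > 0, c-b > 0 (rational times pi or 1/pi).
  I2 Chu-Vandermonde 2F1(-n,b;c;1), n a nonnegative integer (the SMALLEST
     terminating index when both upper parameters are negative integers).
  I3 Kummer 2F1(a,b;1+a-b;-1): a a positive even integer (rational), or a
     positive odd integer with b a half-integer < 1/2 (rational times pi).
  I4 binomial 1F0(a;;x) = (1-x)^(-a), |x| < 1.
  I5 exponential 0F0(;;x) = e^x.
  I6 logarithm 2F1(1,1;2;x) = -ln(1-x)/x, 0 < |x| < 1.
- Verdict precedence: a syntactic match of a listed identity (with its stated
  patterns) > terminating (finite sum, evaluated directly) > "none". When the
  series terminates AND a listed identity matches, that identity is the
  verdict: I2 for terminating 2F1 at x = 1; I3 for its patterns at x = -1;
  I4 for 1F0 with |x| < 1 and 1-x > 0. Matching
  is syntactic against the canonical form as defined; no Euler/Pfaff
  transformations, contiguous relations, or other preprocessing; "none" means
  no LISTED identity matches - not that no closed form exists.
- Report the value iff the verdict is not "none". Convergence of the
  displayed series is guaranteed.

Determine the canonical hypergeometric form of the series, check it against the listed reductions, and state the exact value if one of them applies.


x = -1 here; the reduced form reads 2F1, upper {-11, \frac{7}{2}}, lower {-\frac{2}{5}}, C = 3. Verdict: terminating (-11 upstairs). 12 nonzero terms in all; added directly. Exact value: -\frac{114554255014219779}{8296333312}.

Key observation: x = -1 and the two k-th powers (C = 3, x = -1) combine into one argument.
Term ratio: r(k) = -1 * (k-11) (k+\frac{7}{2}) / [(k-\frac{2}{5}) (k+1)] ; factor over Q: parameters, x = -1, and C = 3.


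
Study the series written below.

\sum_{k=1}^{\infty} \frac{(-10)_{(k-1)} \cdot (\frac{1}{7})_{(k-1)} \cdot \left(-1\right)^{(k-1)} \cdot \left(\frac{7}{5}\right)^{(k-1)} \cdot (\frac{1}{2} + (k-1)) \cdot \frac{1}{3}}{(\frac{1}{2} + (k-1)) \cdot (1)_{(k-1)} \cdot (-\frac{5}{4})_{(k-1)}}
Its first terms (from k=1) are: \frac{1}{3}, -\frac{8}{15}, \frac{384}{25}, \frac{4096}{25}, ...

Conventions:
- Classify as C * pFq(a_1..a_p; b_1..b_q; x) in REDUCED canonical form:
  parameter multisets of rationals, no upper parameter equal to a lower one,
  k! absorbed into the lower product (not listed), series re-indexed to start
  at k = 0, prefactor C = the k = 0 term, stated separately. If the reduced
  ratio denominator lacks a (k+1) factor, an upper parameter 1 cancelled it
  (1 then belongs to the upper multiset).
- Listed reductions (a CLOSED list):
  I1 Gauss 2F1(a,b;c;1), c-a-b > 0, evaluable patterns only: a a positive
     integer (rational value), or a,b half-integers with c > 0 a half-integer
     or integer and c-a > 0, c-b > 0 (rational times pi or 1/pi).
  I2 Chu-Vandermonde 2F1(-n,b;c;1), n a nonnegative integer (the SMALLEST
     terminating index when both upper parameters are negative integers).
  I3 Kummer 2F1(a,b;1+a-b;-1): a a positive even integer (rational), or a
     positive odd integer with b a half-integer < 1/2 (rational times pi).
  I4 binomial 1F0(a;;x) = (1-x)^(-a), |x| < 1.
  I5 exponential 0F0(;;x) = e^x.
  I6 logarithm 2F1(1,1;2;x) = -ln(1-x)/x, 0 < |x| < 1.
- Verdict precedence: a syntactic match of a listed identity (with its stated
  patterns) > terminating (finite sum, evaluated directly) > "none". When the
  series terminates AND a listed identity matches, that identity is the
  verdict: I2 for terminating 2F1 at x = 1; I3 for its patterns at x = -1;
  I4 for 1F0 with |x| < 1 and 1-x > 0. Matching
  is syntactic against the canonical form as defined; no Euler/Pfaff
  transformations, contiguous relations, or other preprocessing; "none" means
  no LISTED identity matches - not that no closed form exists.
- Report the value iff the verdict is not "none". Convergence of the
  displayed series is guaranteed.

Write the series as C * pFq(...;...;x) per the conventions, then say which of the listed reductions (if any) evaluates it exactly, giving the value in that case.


Structural cue: t_0 being \frac{1}{3}, the (-1)^k factor (C = 1/3) folds into the argument's sign.
Ratio: r(k) = -\frac{7}{5} * (k-10) (k+\frac{1}{7}) / [(k-\frac{5}{4}) (k+1)] - rational; roots negated = parameters, x = -\frac{7}{5}, C = \frac{1}{3}.

At argument -\frac{7}{5}: a 2F1 with upper {-10, \frac{1}{7}}, lower {-\frac{5}{4}}, scaled by C = \frac{1}{3}. Verdict: terminating - upper -10 stops the sum at k = 10; the 11 terms are added exactly. Sum: \frac{336158205598883}{29244140625}.


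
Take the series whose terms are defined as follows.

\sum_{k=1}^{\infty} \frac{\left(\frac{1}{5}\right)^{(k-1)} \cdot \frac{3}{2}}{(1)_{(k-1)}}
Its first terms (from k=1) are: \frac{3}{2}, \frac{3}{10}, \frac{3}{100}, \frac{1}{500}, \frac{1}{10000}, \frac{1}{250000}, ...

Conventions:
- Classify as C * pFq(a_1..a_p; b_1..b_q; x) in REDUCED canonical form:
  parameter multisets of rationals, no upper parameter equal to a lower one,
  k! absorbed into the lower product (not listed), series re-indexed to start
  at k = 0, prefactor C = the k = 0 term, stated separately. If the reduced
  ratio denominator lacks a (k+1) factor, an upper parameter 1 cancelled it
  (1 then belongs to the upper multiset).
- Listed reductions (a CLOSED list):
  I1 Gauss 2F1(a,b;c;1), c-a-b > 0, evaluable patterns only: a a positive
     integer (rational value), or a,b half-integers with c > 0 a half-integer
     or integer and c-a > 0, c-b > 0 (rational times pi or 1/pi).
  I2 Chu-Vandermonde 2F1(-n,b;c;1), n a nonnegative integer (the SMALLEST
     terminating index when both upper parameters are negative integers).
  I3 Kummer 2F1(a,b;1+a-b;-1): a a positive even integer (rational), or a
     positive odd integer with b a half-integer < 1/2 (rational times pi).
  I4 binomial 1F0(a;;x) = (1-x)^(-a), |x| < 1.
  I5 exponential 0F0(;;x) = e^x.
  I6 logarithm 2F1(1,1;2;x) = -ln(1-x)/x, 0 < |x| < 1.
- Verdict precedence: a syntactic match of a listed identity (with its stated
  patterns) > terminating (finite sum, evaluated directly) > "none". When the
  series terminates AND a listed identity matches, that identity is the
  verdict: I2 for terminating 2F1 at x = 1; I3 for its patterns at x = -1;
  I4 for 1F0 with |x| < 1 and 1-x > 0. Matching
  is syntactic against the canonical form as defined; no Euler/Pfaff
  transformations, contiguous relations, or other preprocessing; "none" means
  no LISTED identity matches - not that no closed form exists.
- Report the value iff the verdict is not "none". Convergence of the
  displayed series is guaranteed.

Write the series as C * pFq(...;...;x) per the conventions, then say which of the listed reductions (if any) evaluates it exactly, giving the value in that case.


Classification (C = \frac{3}{2}): 0F0 with upper {-}, lower {-}, argument x = \frac{1}{5}. Verdict: the I5 exponential reduction fires (the 0F0 exponential series at x = \frac{1}{5}). Hence: \frac{3}{2} \cdot e^{\frac{1}{5}}.

The tell: from the first term \frac{3}{2}: (1)_k (C = 3/2, x = 1/5) is k! itself.
Term ratio: r(k) = \frac{1}{5} * 1 / [(k+1)] - rational; roots negated = parameters, x = \frac{1}{5}, C = \frac{3}{2}.


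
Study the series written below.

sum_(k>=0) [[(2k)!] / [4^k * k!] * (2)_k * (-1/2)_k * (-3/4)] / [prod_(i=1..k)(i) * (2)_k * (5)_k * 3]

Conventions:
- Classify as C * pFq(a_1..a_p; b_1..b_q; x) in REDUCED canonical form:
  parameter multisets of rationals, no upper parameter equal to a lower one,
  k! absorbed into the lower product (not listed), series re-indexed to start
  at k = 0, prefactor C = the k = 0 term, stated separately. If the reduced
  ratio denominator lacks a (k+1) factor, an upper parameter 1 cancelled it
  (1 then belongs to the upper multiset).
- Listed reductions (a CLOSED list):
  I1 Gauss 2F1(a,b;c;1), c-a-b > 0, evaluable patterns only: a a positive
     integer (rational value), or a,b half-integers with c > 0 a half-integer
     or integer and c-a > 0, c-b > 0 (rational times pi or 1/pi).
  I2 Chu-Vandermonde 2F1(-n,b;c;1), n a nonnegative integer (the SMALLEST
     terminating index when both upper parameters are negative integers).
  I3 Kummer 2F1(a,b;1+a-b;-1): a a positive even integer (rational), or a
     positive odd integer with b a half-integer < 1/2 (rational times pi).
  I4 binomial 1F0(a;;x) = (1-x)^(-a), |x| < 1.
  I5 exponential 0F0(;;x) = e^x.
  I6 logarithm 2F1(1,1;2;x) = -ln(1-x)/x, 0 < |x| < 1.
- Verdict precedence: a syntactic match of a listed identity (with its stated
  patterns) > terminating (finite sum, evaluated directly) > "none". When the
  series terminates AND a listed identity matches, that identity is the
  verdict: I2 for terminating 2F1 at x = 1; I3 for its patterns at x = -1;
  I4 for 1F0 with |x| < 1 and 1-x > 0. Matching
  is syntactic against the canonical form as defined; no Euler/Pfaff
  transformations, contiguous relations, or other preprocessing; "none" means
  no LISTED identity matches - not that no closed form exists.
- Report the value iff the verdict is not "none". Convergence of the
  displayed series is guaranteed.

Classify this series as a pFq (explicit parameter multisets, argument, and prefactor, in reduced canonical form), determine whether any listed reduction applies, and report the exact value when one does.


Prefactor -1/4, argument 1: 2F1 with upper {-1/2, 1/2} over lower {5}. Verdict: Gauss (I1, half-integer pattern) applies (x = 1; upper {-1/2, 1/2} half-integers, c = 5 in the evaluable pattern). Value: (-8192/11025) / pi.

Key step: x = 1 and the product of the first k integers (C = -1/4, x = 1) is k!.
Term ratio: r(k) = 1 * (k-1/2) (k+1/2) / [(k+5) (k+1)] ; factor over Q: parameters, x = 1, and C = -1/4.


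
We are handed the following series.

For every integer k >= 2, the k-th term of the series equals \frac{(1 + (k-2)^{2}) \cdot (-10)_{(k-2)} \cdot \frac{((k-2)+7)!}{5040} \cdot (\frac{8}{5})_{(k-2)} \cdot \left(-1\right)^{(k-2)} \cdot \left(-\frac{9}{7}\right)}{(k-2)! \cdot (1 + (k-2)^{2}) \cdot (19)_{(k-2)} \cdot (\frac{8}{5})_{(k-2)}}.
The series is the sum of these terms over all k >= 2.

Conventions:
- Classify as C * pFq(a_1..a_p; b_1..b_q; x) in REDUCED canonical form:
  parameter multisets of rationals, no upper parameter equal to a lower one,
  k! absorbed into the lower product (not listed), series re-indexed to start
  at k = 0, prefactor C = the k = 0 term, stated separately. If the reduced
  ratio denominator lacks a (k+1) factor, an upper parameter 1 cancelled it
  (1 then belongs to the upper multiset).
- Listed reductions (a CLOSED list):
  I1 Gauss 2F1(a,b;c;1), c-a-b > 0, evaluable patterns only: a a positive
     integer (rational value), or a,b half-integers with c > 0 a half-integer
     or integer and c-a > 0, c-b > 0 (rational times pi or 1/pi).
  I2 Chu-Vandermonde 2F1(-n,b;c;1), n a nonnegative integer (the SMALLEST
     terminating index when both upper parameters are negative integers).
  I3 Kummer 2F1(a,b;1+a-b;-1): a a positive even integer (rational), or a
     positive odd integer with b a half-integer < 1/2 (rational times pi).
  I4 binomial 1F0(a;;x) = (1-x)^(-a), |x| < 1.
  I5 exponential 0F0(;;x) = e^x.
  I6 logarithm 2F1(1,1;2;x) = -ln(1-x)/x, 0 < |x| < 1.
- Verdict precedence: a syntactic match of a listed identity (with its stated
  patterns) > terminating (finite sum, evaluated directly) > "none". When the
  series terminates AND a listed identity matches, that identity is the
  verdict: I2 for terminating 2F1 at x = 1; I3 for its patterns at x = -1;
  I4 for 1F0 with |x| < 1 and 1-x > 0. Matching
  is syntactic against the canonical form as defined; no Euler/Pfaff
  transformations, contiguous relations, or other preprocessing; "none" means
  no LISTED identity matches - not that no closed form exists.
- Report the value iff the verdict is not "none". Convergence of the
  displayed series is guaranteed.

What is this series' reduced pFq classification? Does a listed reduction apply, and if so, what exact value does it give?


x = -1 here; the reduced form reads 2F1, upper {-10, 8}, lower {19}, C = -\frac{9}{7}. Verdict (x = -1): Kummer (I3) applies (x = -1; c = 19 equals 1+a-b for upper {-10, 8}: listed pattern). Value: -\frac{2754}{49}.

Structural cue: t_0 = -\frac{9}{7} here, and the factorial ratio (C = -9/7, x = -1) (k+a-1)!/(a-1)! is a rising factorial (a)_k.
Step ratio: r(k) = -1 * (k-10) (k+8) / [(k+19) (k+1)] - poly over poly, x = -1 from leading terms; C = -\frac{9}{7} at k = 0.


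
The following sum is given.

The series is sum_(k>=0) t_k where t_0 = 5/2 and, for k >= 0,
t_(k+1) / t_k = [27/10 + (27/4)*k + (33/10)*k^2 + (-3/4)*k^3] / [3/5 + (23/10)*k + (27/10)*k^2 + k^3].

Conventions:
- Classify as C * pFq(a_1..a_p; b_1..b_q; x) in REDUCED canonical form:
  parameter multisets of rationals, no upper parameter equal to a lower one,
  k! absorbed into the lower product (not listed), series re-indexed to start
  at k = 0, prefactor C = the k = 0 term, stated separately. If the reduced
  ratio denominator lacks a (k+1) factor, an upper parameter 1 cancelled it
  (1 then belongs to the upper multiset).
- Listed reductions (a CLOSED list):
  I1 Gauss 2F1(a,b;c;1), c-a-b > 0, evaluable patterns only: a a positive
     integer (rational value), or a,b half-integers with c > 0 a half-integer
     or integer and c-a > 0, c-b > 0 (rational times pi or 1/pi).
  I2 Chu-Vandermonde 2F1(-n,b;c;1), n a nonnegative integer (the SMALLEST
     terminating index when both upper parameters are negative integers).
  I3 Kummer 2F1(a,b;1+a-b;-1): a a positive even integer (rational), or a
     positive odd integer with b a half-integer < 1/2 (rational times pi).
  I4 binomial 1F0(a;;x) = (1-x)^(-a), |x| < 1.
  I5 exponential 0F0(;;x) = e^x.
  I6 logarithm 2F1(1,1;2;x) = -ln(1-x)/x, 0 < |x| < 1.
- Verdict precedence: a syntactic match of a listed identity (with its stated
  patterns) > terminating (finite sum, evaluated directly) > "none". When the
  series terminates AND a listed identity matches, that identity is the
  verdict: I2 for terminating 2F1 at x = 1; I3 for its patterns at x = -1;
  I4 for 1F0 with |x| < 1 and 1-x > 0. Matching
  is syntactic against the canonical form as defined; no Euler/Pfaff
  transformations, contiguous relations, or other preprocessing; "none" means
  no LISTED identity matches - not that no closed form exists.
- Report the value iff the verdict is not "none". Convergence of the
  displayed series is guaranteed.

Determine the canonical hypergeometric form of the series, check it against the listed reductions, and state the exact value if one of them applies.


This is 5/2 * 3F2(-6, 3/5, 1; 1/2, 6/5; -3/4) in reduced canonical form. Verdict: terminating - no listed pattern fits, but -6 in the upper list cuts the series at k = 6; direct evaluation. Its exact value is 202256275/2940784.

Key step: t_0 = 5/2 here, and factor the ratio over Q (prefactor 5/2): negated roots = parameters.
Consecutive-term ratio: r(k) = (-3/4) * (k-6) (k+3/5) (k+1) / [(k+1/2) (k+6/5) (k+1)] ; factor over Q: parameters, x = (-3/4), and C = 5/2.


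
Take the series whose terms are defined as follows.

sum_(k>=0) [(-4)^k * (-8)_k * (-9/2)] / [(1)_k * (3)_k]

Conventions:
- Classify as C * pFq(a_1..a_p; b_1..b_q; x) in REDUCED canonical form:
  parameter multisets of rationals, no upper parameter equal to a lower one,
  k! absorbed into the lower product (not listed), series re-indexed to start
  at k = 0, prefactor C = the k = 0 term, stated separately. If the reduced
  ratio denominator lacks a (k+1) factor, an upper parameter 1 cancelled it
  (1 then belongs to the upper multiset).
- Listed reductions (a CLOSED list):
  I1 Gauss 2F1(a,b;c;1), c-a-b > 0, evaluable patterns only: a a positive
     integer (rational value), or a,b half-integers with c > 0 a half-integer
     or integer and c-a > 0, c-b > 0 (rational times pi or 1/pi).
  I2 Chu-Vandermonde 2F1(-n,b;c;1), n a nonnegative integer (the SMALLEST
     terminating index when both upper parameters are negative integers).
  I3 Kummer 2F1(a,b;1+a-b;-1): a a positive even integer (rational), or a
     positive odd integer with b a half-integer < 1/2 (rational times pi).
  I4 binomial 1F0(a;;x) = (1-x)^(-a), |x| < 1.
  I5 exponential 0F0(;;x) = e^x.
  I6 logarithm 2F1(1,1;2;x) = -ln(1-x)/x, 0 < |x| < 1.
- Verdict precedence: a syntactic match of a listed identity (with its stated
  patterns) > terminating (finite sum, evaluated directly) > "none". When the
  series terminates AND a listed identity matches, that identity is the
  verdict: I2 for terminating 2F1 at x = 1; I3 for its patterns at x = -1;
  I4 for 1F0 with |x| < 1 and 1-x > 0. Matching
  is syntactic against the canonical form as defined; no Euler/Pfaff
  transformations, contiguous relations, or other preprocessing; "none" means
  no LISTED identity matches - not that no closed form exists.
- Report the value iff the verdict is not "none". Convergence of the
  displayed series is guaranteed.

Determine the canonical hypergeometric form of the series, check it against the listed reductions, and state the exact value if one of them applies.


The tell: x = (-4) and (1)_k (C = -9/2, x = -4) is k! itself.
Step ratio: r(k) = (-4) * (k-8) / [(k+3) (k+1)] - rational; roots negated = parameters, x = (-4), C = -9/2.

Canonical form: C = -9/2 times 1F1 with upper {-8}, lower {3}, x = -4. Verdict: terminating - upper -8 stops the sum at k = 8; the 9 terms are added exactly. Its exact value is -126707/150.


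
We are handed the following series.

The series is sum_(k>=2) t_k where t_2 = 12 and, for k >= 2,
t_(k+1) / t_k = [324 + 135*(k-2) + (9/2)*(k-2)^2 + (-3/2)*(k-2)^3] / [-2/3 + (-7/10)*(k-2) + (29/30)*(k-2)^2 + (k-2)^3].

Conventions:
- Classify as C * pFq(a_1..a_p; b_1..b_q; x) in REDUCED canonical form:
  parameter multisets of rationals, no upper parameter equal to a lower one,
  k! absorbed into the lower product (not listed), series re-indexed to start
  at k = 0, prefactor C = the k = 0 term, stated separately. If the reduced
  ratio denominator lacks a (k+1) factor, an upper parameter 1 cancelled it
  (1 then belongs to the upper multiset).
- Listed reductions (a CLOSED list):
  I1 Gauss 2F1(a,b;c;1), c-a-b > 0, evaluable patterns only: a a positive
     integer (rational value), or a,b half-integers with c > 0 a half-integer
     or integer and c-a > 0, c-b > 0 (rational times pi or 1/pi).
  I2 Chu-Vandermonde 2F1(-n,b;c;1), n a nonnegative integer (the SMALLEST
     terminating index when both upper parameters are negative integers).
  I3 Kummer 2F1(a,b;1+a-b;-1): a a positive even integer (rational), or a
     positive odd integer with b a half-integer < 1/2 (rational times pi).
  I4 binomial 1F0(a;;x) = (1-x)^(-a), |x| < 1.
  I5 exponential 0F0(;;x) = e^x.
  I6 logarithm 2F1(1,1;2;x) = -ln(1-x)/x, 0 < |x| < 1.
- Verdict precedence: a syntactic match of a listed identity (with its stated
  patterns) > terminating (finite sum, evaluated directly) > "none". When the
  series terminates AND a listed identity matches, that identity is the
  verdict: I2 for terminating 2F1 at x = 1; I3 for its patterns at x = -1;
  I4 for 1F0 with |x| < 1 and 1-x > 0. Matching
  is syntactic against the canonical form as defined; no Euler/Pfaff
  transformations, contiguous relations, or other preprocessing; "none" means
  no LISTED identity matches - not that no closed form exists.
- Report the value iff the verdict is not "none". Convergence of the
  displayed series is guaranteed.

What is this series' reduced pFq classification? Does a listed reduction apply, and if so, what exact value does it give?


This is 12 * 3F2(-12, 3, 6; -5/6, 4/5; -3/2) in reduced canonical form. Verdict: terminating. With -12 upstairs the series is a 13-term polynomial sum; evaluated term by term. Value: -83885059952098967765054034660/3275946933521171.

First insight: t_0 = 12 here, and the expanded ratio factors over Q; C = 12, x = -3/2, roots give parameters.
Consecutive-term ratio: r(k) = (-3/2) * (k-12) (k+3) (k+6) / [(k-5/6) (k+4/5) (k+1)] - rational in k, leading ratio (-3/2); with t_0 = 12, classification follows.


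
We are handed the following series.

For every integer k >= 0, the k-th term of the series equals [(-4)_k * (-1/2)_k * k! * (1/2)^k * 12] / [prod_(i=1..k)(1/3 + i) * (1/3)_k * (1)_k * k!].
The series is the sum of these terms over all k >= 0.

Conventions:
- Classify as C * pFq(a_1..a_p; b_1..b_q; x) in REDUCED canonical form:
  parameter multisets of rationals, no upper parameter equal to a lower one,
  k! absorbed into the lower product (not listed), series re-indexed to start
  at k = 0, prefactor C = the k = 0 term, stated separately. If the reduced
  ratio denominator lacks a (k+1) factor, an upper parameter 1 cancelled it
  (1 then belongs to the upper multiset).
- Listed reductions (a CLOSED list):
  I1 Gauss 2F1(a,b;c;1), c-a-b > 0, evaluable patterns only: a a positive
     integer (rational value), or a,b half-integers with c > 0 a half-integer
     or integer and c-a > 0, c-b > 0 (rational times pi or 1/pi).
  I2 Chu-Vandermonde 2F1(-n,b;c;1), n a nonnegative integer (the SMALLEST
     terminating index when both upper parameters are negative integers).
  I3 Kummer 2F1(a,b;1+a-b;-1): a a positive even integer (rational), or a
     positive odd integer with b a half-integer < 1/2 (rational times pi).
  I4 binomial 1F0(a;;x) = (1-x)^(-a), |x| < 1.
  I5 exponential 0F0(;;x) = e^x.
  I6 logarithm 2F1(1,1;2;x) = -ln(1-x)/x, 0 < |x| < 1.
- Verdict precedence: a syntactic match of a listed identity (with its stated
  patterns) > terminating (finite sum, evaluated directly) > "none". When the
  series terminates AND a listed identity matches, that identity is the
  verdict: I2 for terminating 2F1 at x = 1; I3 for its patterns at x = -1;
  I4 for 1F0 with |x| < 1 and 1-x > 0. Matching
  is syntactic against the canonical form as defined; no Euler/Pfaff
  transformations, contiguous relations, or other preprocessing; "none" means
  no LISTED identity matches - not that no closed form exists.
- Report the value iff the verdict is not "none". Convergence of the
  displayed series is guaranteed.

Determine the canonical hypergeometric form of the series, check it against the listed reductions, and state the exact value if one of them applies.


This is 12 * 2F2(-4, -1/2; 1/3, 4/3; 1/2) in reduced canonical form. Verdict: terminating at k = 4: the factor (-4)_k kills every later term; summing the 5 survivors is exact. Value: 468998007/13045760.

Key observation: x = (1/2) and the parameter 1 appears in both the upper and lower lists and cancels.
Term ratio: r(k) = (1/2) * (k-4) (k-1/2) / [(k+1/3) (k+4/3) (k+1)] - rational; roots negated = parameters, x = (1/2), C = 12.


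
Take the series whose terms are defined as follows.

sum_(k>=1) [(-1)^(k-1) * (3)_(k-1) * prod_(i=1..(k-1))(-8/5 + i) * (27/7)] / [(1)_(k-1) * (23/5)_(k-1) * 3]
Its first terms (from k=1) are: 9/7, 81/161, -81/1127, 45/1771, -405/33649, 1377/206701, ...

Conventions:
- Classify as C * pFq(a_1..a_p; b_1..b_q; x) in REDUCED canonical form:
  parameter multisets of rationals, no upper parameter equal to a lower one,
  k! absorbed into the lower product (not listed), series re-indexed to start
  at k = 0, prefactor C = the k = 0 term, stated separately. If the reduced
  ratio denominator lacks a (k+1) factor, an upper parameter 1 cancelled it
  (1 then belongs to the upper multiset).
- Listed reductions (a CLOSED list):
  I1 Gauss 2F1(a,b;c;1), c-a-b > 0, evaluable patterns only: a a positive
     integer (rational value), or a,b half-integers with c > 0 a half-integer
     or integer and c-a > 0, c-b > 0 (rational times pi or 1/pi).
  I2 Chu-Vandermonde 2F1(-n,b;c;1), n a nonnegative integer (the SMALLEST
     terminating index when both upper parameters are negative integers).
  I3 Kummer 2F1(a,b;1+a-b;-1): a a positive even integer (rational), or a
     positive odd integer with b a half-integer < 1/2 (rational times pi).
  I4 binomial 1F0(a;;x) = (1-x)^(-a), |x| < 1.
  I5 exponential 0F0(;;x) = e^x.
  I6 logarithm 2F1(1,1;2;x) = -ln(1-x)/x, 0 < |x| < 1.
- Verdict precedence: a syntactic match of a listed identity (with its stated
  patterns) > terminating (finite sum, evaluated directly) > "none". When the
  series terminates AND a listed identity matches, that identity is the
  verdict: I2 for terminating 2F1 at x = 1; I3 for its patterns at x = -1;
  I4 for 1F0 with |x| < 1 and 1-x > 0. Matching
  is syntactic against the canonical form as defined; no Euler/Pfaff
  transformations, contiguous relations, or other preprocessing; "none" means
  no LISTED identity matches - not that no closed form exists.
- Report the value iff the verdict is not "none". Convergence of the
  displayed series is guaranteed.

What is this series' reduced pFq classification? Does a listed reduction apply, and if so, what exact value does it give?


The tell: t_0 being 9/7, the constant factors (C = 9/7) combine into one prefactor.
Step ratio: r(k) = (-1) * (k-3/5) (k+3) / [(k+23/5) (k+1)] - poly over poly, x = (-1) from leading terms; C = 9/7 at k = 0.

Classification (C = 9/7): 2F1 with upper {-3/5, 3}, lower {23/5}, argument x = -1. Verdict: none here - no I1-I6 shape fits x = -1 with lower {23/5}.


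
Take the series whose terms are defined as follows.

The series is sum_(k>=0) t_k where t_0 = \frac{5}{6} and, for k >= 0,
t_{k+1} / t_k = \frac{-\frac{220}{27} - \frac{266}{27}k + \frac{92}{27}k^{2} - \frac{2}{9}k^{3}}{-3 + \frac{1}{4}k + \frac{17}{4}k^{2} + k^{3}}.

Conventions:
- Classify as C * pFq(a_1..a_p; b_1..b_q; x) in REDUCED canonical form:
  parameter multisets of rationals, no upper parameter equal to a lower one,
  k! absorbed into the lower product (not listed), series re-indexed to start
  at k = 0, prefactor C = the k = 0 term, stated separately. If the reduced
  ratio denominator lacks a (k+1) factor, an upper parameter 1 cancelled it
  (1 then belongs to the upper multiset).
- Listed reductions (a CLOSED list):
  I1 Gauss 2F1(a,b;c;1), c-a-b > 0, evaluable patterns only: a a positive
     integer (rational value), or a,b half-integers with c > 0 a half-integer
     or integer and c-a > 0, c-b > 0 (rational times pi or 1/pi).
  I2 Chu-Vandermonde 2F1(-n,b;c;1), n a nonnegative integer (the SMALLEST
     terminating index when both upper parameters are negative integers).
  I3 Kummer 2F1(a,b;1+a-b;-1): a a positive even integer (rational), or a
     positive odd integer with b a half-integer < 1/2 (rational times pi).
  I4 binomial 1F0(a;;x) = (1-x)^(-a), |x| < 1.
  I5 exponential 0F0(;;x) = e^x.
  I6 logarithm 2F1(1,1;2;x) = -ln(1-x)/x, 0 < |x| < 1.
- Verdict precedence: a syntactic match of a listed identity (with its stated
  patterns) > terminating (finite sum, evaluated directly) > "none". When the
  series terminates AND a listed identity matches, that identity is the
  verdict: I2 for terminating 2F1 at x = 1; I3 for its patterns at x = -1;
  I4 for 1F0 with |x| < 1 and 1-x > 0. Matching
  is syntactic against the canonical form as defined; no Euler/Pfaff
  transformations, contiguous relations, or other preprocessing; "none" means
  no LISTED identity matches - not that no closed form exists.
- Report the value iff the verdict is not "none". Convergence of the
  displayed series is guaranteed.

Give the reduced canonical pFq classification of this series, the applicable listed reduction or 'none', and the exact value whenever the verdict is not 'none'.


With C = \frac{5}{6}: the canonical form is 3F2(-11, -5, \frac{2}{3}; -\frac{3}{4}, 4; -\frac{2}{9}). Verdict: terminating. (-5)_k vanishes past k = 5, leaving a 6-term sum, computed directly. Its exact value is -\frac{186257745055}{70510528998}.

First insight: x = -\frac{2}{9} and factor the ratio over Q (prefactor 5/6): negated roots = parameters.
Ratio: r(k) = -\frac{2}{9} * (k-11) (k-5) (k+\frac{2}{3}) / [(k-\frac{3}{4}) (k+4) (k+1)] - poly over poly, x = -\frac{2}{9} from leading terms; C = \frac{5}{6} at k = 0.


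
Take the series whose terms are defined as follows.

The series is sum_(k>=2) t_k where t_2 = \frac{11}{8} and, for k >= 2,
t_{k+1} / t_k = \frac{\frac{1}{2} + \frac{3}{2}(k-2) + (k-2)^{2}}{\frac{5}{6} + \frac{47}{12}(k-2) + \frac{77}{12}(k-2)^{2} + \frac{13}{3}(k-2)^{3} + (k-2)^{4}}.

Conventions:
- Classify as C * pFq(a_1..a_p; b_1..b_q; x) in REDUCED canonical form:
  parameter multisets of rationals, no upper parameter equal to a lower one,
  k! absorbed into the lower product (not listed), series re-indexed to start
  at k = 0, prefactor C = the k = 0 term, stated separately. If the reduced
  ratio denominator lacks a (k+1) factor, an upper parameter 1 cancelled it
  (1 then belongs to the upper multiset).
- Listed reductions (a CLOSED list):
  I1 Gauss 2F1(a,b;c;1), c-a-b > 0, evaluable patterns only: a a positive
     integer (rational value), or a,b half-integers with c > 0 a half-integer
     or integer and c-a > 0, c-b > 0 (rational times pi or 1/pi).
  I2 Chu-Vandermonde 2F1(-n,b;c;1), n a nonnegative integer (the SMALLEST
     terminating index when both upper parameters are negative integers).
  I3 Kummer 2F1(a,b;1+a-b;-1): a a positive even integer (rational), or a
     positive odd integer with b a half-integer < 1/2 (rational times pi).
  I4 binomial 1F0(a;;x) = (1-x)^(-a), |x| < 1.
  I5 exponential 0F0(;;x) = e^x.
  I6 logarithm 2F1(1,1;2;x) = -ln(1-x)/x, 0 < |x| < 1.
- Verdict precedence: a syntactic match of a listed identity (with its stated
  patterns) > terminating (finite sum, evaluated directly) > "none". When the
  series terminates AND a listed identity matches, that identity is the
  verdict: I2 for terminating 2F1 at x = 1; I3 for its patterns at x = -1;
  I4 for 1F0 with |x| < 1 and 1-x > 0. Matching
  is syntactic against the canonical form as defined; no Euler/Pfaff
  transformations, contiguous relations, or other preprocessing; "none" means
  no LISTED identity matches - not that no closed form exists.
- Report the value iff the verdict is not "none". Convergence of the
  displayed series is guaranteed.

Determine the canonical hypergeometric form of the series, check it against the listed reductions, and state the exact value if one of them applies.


Classification (C = \frac{11}{8}): 1F2 with upper {1}, lower {\frac{5}{6}, 2}, argument x = 1. Verdict: none. A 1F2 with upper {1} fits none of I1-I6 at x = 1; the sum runs forever.

The tell: x = 1 and cancel k + 1/2 from the displayed ratio first; then C = 11/8.
Ratio: r(k) = 1 * (k+1) / [(k+\frac{5}{6}) (k+2) (k+1)] - rational; roots negated = parameters, x = 1, C = \frac{11}{8}.


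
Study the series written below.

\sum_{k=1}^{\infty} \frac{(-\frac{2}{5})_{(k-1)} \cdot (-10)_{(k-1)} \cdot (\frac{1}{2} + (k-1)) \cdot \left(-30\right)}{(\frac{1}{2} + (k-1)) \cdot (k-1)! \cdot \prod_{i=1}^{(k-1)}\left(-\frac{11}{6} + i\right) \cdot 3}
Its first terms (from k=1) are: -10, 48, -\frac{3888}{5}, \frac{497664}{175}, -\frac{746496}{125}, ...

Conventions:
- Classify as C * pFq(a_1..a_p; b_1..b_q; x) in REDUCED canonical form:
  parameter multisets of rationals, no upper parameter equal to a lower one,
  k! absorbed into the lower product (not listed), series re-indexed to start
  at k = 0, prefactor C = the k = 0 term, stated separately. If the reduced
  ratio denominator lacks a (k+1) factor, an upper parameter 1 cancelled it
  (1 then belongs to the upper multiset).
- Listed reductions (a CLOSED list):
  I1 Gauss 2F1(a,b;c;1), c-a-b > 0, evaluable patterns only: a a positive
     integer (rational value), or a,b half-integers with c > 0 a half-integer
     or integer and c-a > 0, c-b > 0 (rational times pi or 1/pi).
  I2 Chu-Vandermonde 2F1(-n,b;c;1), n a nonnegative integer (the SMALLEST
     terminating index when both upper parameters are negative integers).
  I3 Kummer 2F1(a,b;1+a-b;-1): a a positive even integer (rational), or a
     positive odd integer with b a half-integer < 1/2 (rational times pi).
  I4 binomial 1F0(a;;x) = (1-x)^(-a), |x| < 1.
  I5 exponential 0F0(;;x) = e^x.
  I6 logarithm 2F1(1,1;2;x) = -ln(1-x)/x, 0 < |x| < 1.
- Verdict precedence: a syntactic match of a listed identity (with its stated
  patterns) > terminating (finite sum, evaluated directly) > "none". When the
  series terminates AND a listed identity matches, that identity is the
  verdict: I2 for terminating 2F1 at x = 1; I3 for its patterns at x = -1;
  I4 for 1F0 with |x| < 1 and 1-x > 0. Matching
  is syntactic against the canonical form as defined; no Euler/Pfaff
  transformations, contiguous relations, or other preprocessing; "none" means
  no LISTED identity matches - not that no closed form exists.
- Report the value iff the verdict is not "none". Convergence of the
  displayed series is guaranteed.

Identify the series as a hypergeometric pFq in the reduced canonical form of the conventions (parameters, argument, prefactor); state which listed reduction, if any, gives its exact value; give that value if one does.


First insight: t_0 = -10 here, and k + 1/2 divides numerator and denominator alike; C = -10 after cancelling.
Consecutive-term ratio: r(k) = 1 * (k-10) (k-\frac{2}{5}) / [(k-\frac{5}{6}) (k+1)] - rational in k. x = 1; t_0 = -10; negate the roots.

This is -10 * 2F1(-10, -\frac{2}{5}; -\frac{5}{6}; 1) in reduced canonical form. Verdict (x = 1): Vandermonde's identity (I2) applies (terminating 2F1 at x = 1 with n = 10, b = -2/5, c = -\frac{5}{6}). Hence: -\frac{494556008744549422}{11210412841796875}.


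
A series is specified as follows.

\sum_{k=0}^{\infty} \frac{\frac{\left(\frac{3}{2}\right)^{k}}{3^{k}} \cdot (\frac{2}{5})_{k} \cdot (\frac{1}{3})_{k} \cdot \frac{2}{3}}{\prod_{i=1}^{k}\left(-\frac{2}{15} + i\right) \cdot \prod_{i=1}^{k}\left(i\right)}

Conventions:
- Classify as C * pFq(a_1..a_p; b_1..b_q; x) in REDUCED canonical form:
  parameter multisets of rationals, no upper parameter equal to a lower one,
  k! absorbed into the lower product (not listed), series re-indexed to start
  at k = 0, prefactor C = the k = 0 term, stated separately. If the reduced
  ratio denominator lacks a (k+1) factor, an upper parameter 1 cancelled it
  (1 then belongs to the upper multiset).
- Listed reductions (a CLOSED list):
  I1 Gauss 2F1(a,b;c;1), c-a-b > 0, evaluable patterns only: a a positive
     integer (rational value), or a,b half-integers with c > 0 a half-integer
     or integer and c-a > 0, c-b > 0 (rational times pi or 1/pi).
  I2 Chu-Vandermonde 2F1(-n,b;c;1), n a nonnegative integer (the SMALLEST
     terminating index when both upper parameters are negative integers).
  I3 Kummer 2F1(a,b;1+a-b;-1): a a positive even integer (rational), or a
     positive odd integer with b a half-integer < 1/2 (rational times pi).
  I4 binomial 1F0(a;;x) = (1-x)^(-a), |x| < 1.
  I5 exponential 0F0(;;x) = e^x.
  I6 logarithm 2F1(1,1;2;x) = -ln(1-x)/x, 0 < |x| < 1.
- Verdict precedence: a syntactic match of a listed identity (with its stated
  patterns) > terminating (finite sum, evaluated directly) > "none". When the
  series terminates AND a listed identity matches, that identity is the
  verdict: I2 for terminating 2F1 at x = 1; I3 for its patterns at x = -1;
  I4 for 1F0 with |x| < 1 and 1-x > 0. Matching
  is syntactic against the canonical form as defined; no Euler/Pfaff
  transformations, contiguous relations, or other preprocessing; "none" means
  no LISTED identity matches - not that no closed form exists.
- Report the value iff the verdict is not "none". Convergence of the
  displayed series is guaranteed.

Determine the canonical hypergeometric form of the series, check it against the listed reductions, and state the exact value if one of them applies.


At argument \frac{1}{2}: a 2F1 with upper {\frac{1}{3}, \frac{2}{5}}, lower {\frac{13}{15}}, scaled by C = \frac{2}{3}. Verdict: none. No listed pattern accepts 2F1(\frac{1}{3}, \frac{2}{5}; \frac{13}{15}; \frac{1}{2}).

Key step: from the first term \frac{2}{3}: the lower running product (prefactor 2/3) is a rising factorial.
Consecutive-term ratio: r(k) = \frac{1}{2} * (k+\frac{1}{3}) (k+\frac{2}{5}) / [(k+\frac{13}{15}) (k+1)] - rational; roots negated = parameters, x = \frac{1}{2}, C = \frac{2}{3}.


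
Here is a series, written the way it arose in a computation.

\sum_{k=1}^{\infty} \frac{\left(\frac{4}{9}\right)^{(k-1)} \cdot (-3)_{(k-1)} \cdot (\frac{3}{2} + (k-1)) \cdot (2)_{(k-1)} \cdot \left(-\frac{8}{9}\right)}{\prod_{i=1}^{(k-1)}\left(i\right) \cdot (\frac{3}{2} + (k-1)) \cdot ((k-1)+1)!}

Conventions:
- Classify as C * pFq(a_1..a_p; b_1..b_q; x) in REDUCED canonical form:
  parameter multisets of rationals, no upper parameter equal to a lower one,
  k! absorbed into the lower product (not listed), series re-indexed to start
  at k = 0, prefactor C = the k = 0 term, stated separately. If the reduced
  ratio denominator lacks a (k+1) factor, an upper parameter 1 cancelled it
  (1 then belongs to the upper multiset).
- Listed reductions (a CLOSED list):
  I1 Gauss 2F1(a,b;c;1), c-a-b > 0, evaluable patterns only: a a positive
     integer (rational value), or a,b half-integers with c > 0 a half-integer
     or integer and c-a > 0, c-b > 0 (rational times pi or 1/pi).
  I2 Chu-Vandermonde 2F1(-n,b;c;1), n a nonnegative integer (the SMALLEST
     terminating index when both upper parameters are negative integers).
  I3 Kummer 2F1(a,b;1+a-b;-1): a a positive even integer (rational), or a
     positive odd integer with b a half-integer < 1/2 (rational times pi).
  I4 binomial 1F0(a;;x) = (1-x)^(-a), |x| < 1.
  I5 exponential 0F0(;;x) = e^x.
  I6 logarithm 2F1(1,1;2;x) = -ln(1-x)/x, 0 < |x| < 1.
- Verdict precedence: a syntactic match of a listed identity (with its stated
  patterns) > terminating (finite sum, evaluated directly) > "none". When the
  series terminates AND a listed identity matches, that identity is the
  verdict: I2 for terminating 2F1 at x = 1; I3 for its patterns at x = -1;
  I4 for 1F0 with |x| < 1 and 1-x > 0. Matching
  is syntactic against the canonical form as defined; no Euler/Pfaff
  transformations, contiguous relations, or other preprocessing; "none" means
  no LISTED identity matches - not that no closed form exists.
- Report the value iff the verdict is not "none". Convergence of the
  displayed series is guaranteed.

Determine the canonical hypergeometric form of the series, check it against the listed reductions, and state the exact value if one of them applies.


Reduced: x = \frac{4}{9}, 1F0, upper = {-3}, lower = {-}, C = -\frac{8}{9}. Verdict: the I4 binomial reduction matches (the 1F0 binomial series: exponent 3, x = \frac{4}{9}). Its exact value is -\frac{1000}{6561}.

Key step: t_0 = -\frac{8}{9} here, and the product of the first k integers (C = -8/9) is k!.
Ratio: r(k) = \frac{4}{9} * (k-3) / [(k+1)] - rational in k. x = \frac{4}{9}; t_0 = -\frac{8}{9}; negate the roots.


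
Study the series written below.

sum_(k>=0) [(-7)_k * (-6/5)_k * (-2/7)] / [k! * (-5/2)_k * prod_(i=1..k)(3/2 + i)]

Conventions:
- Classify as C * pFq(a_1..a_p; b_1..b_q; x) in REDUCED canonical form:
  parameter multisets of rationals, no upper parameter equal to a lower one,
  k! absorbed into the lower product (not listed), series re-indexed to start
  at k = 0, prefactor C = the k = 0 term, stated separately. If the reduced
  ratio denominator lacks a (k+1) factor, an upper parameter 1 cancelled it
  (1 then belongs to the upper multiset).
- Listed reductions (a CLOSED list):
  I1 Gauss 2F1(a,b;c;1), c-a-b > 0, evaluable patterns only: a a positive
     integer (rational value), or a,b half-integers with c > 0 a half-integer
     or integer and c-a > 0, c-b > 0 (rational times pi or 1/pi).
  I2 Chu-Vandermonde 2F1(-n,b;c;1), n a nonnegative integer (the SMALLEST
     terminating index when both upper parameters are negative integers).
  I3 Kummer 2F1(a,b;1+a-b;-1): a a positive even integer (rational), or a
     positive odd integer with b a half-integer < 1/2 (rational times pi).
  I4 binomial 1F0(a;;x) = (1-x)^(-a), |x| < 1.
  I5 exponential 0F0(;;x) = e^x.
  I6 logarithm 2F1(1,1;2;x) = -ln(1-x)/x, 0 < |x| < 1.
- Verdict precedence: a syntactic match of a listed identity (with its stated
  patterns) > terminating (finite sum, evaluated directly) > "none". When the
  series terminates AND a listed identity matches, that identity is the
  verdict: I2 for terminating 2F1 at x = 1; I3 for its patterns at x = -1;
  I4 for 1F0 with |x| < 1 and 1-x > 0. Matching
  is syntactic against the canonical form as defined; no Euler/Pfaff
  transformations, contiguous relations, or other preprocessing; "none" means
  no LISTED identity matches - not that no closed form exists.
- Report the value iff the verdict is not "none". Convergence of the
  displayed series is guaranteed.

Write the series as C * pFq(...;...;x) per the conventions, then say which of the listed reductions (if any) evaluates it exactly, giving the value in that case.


Prefactor -2/7, argument 1: 2F2 with upper {-7, -6/5} over lower {-5/2, 5/2}. Verdict: terminating - upper parameter -7 makes this a finite sum (last index 7), evaluated exactly. Value: 744665113714/17449072265625.

Key step: from the first term -2/7: the lower running product (C = -2/7, x = 1) is a rising factorial.
Term ratio: r(k) = 1 * (k-7) (k-6/5) / [(k-5/2) (k+5/2) (k+1)] - rational in k. x = 1; t_0 = -2/7; negate the roots.
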